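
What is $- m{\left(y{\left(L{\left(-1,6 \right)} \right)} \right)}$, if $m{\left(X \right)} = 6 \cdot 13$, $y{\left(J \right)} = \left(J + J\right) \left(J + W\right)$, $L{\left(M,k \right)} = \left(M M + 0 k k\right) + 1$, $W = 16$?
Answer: $-78$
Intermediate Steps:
$L{\left(M,k \right)} = 1 + M^{2}$ ($L{\left(M,k \right)} = \left(M^{2} + 0 k\right) + 1 = \left(M^{2} + 0\right) + 1 = M^{2} + 1 = 1 + M^{2}$)
$y{\left(J \right)} = 2 J \left(16 + J\right)$ ($y{\left(J \right)} = \left(J + J\right) \left(J + 16\right) = 2 J \left(16 + J\right)$)
$m{\left(X \right)} = 78$
$- m{\left(y{\left(L{\left(-1,6 \right)} \right)} \right)} = \left(-1\right) 78 = -78$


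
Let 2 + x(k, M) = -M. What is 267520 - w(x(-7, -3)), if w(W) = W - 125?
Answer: 267644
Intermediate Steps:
x(k, M) = -2 - M
w(W) = -125 + W
267520 - w(x(-7, -3)) = 267520 - (-125 + (-2 - 1*(-3))) = 267520 - (-125 + (-2 + 3)) = 267520 - (-125 + 1) = 267520 - 1*(-124) = 267520 + 124 = 267644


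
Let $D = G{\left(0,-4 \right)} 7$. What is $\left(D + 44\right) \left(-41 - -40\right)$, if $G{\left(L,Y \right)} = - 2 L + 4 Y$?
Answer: $68$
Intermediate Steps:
$D = -112$ ($D = \left(\left(-2\right) 0 + 4 \left(-4\right)\right) 7 = \left(0 - 16\right) 7 = \left(-16\right) 7 = -112$)
$\left(D + 44\right) \left(-41 - -40\right) = \left(-112 + 44\right) \left(-41 - -40\right) = - 68 \left(-41 + 40\right) = \left(-68\right) \left(-1\right) = 68$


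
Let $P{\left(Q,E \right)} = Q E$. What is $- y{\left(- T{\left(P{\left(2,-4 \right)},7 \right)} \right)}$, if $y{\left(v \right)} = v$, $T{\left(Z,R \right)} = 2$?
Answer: $2$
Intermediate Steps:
$P{\left(Q,E \right)} = E Q$
$- y{\left(- T{\left(P{\left(2,-4 \right)},7 \right)} \right)} = - \left(-1\right) 2 = \left(-1\right) \left(-2\right) = 2$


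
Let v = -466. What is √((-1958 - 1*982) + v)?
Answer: I*√3406 ≈ 58.361*I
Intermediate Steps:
√((-1958 - 1*982) + v) = √((-1958 - 1*982) - 466) = √((-1958 - 982) - 466) = √(-2940 - 466) = √(-3406) = I*√3406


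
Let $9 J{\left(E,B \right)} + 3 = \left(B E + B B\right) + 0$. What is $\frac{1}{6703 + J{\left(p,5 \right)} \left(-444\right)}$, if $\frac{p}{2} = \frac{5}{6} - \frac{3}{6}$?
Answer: $\frac{9}{49079} \approx 0.00018338$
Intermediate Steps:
$p = \frac{2}{3}$ ($p = 2 \left(\frac{5}{6} - \frac{3}{6}\right) = 2 \left(5 \cdot \frac{1}{6} - \frac{1}{2}\right) = 2 \left(\frac{5}{6} - \frac{1}{2}\right) = 2 \cdot \frac{1}{3} = \frac{2}{3} \approx 0.66667$)
$J{\left(E,B \right)} = - \frac{1}{3} + \frac{B^{2}}{9} + \frac{B E}{9}$ ($J{\left(E,B \right)} = - \frac{1}{3} + \frac{\left(B E + B B\right) + 0}{9} = - \frac{1}{3} + \frac{\left(B E + B^{2}\right) + 0}{9} = - \frac{1}{3} + \frac{\left(B^{2} + B E\right) + 0}{9} = - \frac{1}{3} + \frac{B^{2} + B E}{9} = - \frac{1}{3} + \left(\frac{B^{2}}{9} + \frac{B E}{9}\right) = - \frac{1}{3} + \frac{B^{2}}{9} + \frac{B E}{9}$)
$\frac{1}{6703 + J{\left(p,5 \right)} \left(-444\right)} = \frac{1}{6703 + \left(- \frac{1}{3} + \frac{5^{2}}{9} + \frac{1}{9} \cdot 5 \cdot \frac{2}{3}\right) \left(-444\right)} = \frac{1}{6703 + \left(- \frac{1}{3} + \frac{1}{9} \cdot 25 + \frac{10}{27}\right) \left(-444\right)} = \frac{1}{6703 + \left(- \frac{1}{3} + \frac{25}{9} + \frac{10}{27}\right) \left(-444\right)} = \frac{1}{6703 + \frac{76}{27} \left(-444\right)} = \frac{1}{6703 - \frac{11248}{9}} = \frac{1}{\frac{49079}{9}} = \frac{9}{49079}$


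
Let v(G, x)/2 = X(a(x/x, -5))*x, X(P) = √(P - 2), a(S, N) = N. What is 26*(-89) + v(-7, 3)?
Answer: -2314 + 6*I*√7 ≈ -2314.0 + 15.875*I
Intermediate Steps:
X(P) = √(-2 + P)
v(G, x) = 2*I*x*√7 (v(G, x) = 2*(√(-2 - 5)*x) = 2*(√(-7)*x) = 2*((I*√7)*x) = 2*(I*x*√7) = 2*I*x*√7)
26*(-89) + v(-7, 3) = 26*(-89) + 2*I*3*√7 = -2314 + 6*I*√7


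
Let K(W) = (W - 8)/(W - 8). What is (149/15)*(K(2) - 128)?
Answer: -18923/15 ≈ -1261.5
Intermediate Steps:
K(W) = 1 (K(W) = (-8 + W)/(-8 + W) = 1)
(149/15)*(K(2) - 128) = (149/15)*(1 - 128) = (149*(1/15))*(-127) = (149/15)*(-127) = -18923/15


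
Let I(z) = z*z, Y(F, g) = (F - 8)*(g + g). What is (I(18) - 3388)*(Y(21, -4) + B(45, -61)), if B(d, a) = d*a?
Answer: 8729336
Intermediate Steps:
B(d, a) = a*d
Y(F, g) = 2*g*(-8 + F) (Y(F, g) = (-8 + F)*(2*g) = 2*g*(-8 + F))
I(z) = z**2
(I(18) - 3388)*(Y(21, -4) + B(45, -61)) = (18**2 - 3388)*(2*(-4)*(-8 + 21) - 61*45) = (324 - 3388)*(2*(-4)*13 - 2745) = -3064*(-104 - 2745) = -3064*(-2849) = 8729336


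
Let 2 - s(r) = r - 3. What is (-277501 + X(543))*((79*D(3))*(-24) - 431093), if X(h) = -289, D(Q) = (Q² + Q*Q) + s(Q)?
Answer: 130287121270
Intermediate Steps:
s(r) = 5 - r (s(r) = 2 - (r - 3) = 2 - (-3 + r) = 2 + (3 - r) = 5 - r)
D(Q) = 5 - Q + 2*Q² (D(Q) = (Q² + Q*Q) + (5 - Q) = (Q² + Q²) + (5 - Q) = 2*Q² + (5 - Q) = 5 - Q + 2*Q²)
(-277501 + X(543))*((79*D(3))*(-24) - 431093) = (-277501 - 289)*((79*(5 - 1*3 + 2*3²))*(-24) - 431093) = -277790*((79*(5 - 3 + 2*9))*(-24) - 431093) = -277790*((79*(5 - 3 + 18))*(-24) - 431093) = -277790*((79*20)*(-24) - 431093) = -277790*(1580*(-24) - 431093) = -277790*(-37920 - 431093) = -277790*(-469013) = 130287121270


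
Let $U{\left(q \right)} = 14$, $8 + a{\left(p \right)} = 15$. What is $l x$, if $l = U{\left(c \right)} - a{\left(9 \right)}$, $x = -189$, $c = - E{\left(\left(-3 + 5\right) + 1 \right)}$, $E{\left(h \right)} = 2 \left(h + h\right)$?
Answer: $-1323$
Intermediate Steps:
$a{\left(p \right)} = 7$ ($a{\left(p \right)} = -8 + 15 = 7$)
$E{\left(h \right)} = 4 h$ ($E{\left(h \right)} = 2 \cdot 2 h = 4 h$)
$c = -12$ ($c = - 4 \left(\left(-3 + 5\right) + 1\right) = - 4 \left(2 + 1\right) = - 4 \cdot 3 = \left(-1\right) 12 = -12$)
$l = 7$ ($l = 14 - 7 = 7$)
$l x = 7 \left(-189\right) = -1323$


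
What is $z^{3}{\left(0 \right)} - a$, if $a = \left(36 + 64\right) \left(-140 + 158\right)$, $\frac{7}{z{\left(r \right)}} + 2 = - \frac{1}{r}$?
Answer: $-1800$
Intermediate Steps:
$z{\left(r \right)} = \frac{7}{-2 - \frac{1}{r}}$
$a = 1800$ ($a = 100 \cdot 18 = 1800$)
$z^{3}{\left(0 \right)} - a = \left(\left(-7\right) 0 \frac{1}{1 + 2 \cdot 0}\right)^{3} - 1800 = \left(\left(-7\right) 0 \frac{1}{1 + 0}\right)^{3} - 1800 = \left(\left(-7\right) 0 \cdot 1^{-1}\right)^{3} - 1800 = \left(\left(-7\right) 0 \cdot 1\right)^{3} - 1800 = 0^{3} - 1800 = 0 - 1800 = -1800$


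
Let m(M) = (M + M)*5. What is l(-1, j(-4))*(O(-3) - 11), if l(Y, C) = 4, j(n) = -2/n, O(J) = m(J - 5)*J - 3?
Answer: 904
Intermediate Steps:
m(M) = 10*M (m(M) = (2*M)*5 = 10*M)
O(J) = -3 + J*(-50 + 10*J) (O(J) = (10*(J - 5))*J - 3 = (10*(-5 + J))*J - 3 = (-50 + 10*J)*J - 3 = J*(-50 + 10*J) - 3 = -3 + J*(-50 + 10*J))
l(-1, j(-4))*(O(-3) - 11) = 4*((-3 + 10*(-3)*(-5 - 3)) - 11) = 4*((-3 + 10*(-3)*(-8)) - 11) = 4*((-3 + 240) - 11) = 4*(237 - 11) = 4*226 = 904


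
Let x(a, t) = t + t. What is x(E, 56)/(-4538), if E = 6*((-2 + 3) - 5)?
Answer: -56/2269 ≈ -0.024680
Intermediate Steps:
E = -24 (E = 6*(1 - 5) = 6*(-4) = -24)
x(a, t) = 2*t
x(E, 56)/(-4538) = (2*56)/(-4538) = 112*(-1/4538) = -56/2269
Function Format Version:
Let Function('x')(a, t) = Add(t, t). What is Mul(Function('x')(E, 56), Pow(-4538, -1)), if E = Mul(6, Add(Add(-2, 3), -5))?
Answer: Rational(-56, 2269) ≈ -0.024680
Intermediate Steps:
E = -24 (E = Mul(6, Add(1, -5)) = Mul(6, -4) = -24)
Function('x')(a, t) = Mul(2, t)
Mul(Function('x')(E, 56), Pow(-4538, -1)) = Mul(Mul(2, 56), Pow(-4538, -1)) = Mul(112, Rational(-1, 4538)) = Rational(-56, 2269)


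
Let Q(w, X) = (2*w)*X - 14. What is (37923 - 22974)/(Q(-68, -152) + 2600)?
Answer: 14949/23258 ≈ 0.64275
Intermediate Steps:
Q(w, X) = -14 + 2*X*w (Q(w, X) = 2*X*w - 14 = -14 + 2*X*w)
(37923 - 22974)/(Q(-68, -152) + 2600) = (37923 - 22974)/((-14 + 2*(-152)*(-68)) + 2600) = 14949/((-14 + 20672) + 2600) = 14949/(20658 + 2600) = 14949/23258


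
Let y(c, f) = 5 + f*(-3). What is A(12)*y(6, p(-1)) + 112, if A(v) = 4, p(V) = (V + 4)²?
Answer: 24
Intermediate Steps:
p(V) = (4 + V)²
y(c, f) = 5 - 3*f
A(12)*y(6, p(-1)) + 112 = 4*(5 - 3*(4 - 1)²) + 112 = 4*(5 - 3*3²) + 112 = 4*(5 - 3*9) + 112 = 4*(5 - 27) + 112 = 4*(-22) + 112 = -88 + 112 = 24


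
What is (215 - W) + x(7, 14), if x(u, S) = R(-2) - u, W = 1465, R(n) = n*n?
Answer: -1253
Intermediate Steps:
R(n) = n²
x(u, S) = 4 - u (x(u, S) = (-2)² - u = 4 - u)
(215 - W) + x(7, 14) = (215 - 1*1465) + (4 - 1*7) = (215 - 1465) + (4 - 7) = -1250 - 3 = -1253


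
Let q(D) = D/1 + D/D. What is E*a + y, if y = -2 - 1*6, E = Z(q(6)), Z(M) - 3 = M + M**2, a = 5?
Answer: 287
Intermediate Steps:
q(D) = 1 + D (q(D) = D*1 + 1 = D + 1 = 1 + D)
Z(M) = 3 + M + M**2 (Z(M) = 3 + (M + M**2) = 3 + M + M**2)
E = 59 (E = 3 + (1 + 6) + (1 + 6)**2 = 3 + 7 + 7**2 = 3 + 7 + 49 = 59)
y = -8 (y = -2 - 6 = -8)
E*a + y = 59*5 - 8 = 295 - 8 = 287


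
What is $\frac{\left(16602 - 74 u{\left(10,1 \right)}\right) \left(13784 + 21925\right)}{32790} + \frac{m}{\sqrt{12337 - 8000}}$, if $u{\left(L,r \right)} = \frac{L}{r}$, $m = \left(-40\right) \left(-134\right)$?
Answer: $\frac{94402693}{5465} + \frac{5360 \sqrt{4337}}{4337} \approx 17355.0$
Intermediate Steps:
$m = 5360$
$u{\left(L,r \right)} = \frac{L}{r}$
$\frac{\left(16602 - 74 u{\left(10,1 \right)}\right) \left(13784 + 21925\right)}{32790} + \frac{m}{\sqrt{12337 - 8000}} = \frac{\left(16602 - 74 \cdot \frac{10}{1}\right) \left(13784 + 21925\right)}{32790} + \frac{5360}{\sqrt{12337 - 8000}} = \left(16602 - 74 \cdot 10 \cdot 1\right) 35709 \cdot \frac{1}{32790} + \frac{5360}{\sqrt{4337}} = \left(16602 - 740\right) 35709 \cdot \frac{1}{32790} + 5360 \frac{\sqrt{4337}}{4337} = \left(16602 - 740\right) 35709 \cdot \frac{1}{32790} + \frac{5360 \sqrt{4337}}{4337} = 15862 \cdot 35709 \cdot \frac{1}{32790} + \frac{5360 \sqrt{4337}}{4337} = 566416158 \cdot \frac{1}{32790} + \frac{5360 \sqrt{4337}}{4337} = \frac{94402693}{5465} + \frac{5360 \sqrt{4337}}{4337}$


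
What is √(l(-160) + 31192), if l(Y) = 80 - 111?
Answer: √31161 ≈ 176.52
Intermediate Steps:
l(Y) = -31
√(l(-160) + 31192) = √(-31 + 31192) = √31161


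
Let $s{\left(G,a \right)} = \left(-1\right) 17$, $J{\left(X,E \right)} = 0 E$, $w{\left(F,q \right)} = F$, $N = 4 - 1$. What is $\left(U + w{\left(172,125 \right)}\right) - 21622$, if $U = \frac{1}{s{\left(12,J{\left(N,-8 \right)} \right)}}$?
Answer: $- \frac{364651}{17} \approx -21450.0$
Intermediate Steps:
$N = 3$ ($N = 4 - 1 = 3$)
$J{\left(X,E \right)} = 0$
$s{\left(G,a \right)} = -17$
$U = - \frac{1}{17}$ ($U = \frac{1}{-17} = - \frac{1}{17} \approx -0.058824$)
$\left(U + w{\left(172,125 \right)}\right) - 21622 = \left(- \frac{1}{17} + 172\right) - 21622 = \frac{2923}{17} - 21622 = - \frac{364651}{17}$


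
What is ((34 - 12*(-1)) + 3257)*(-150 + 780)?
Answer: 2080890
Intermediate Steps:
((34 - 12*(-1)) + 3257)*(-150 + 780) = ((34 + 12) + 3257)*630 = (46 + 3257)*630 = 3303*630 = 2080890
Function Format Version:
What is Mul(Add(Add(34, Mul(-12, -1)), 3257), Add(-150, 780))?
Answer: 2080890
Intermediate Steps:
Mul(Add(Add(34, Mul(-12, -1)), 3257), Add(-150, 780)) = Mul(Add(Add(34, 12), 3257), 630) = Mul(Add(46, 3257), 630) = Mul(3303, 630) = 2080890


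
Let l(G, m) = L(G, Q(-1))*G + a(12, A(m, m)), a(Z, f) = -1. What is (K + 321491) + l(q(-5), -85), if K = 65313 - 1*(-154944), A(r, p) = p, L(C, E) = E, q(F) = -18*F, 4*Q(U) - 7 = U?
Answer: 541882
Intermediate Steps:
Q(U) = 7/4 + U/4
K = 220257 (K = 65313 + 154944 = 220257)
l(G, m) = -1 + 3*G/2 (l(G, m) = (7/4 + (¼)*(-1))*G - 1 = (7/4 - ¼)*G - 1 = 3*G/2 - 1 = -1 + 3*G/2)
(K + 321491) + l(q(-5), -85) = (220257 + 321491) + (-1 + 3*(-18*(-5))/2) = 541748 + (-1 + (3/2)*90) = 541748 + (-1 + 135) = 541748 + 134 = 541882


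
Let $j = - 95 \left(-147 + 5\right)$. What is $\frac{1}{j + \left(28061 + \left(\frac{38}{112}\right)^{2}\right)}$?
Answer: $\frac{3136}{130304297} \approx 2.4067 \cdot 10^{-5}$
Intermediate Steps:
$j = 13490$ ($j = \left(-95\right) \left(-142\right) = 13490$)
$\frac{1}{j + \left(28061 + \left(\frac{38}{112}\right)^{2}\right)} = \frac{1}{13490 + \left(28061 + \left(\frac{38}{112}\right)^{2}\right)} = \frac{1}{13490 + \left(28061 + \left(38 \cdot \frac{1}{112}\right)^{2}\right)} = \frac{1}{13490 + \left(28061 + \left(\frac{19}{56}\right)^{2}\right)} = \frac{1}{13490 + \left(28061 + \frac{361}{3136}\right)} = \frac{1}{13490 + \frac{87999657}{3136}} = \frac{1}{\frac{130304297}{3136}} = \frac{3136}{130304297}$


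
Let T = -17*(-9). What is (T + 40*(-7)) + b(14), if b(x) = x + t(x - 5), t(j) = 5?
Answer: -108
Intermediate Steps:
b(x) = 5 + x (b(x) = x + 5 = 5 + x)
T = 153
(T + 40*(-7)) + b(14) = (153 + 40*(-7)) + (5 + 14) = (153 - 280) + 19 = -127 + 19 = -108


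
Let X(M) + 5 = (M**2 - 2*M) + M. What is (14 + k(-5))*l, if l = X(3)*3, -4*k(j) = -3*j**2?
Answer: 393/4 ≈ 98.250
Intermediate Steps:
X(M) = -5 + M**2 - M (X(M) = -5 + ((M**2 - 2*M) + M) = -5 + (M**2 - M) = -5 + M**2 - M)
k(j) = 3*j**2/4 (k(j) = -(-3)*j**2/4 = 3*j**2/4)
l = 3 (l = (-5 + 3**2 - 1*3)*3 = (-5 + 9 - 3)*3 = 1*3 = 3)
(14 + k(-5))*l = (14 + (3/4)*(-5)**2)*3 = (14 + (3/4)*25)*3 = (14 + 75/4)*3 = (131/4)*3 = 393/4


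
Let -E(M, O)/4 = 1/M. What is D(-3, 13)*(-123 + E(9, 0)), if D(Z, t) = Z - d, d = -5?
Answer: -2222/9 ≈ -246.89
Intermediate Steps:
E(M, O) = -4/M
D(Z, t) = 5 + Z (D(Z, t) = Z - 1*(-5) = Z + 5 = 5 + Z)
D(-3, 13)*(-123 + E(9, 0)) = (5 - 3)*(-123 - 4/9) = 2*(-123 - 4*1/9) = 2*(-123 - 4/9) = 2*(-1111/9) = -2222/9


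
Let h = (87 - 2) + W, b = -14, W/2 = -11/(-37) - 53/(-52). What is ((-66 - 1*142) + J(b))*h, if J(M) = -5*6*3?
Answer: -12561147/481 ≈ -26115.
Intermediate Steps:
W = 2533/962 (W = 2*(-11/(-37) - 53/(-52)) = 2*(-11*(-1/37) - 53*(-1/52)) = 2*(11/37 + 53/52) = 2*(2533/1924) = 2533/962 ≈ 2.6331)
J(M) = -90 (J(M) = -30*3 = -90)
h = 84303/962 (h = (87 - 2) + 2533/962 = 85 + 2533/962 = 84303/962 ≈ 87.633)
((-66 - 1*142) + J(b))*h = ((-66 - 1*142) - 90)*(84303/962) = ((-66 - 142) - 90)*(84303/962) = (-208 - 90)*(84303/962) = -298*84303/962 = -12561147/481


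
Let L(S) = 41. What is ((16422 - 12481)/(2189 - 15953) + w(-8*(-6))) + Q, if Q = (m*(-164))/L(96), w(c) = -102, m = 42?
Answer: -3720221/13764 ≈ -270.29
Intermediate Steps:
Q = -168 (Q = (42*(-164))/41 = -6888*1/41 = -168)
((16422 - 12481)/(2189 - 15953) + w(-8*(-6))) + Q = ((16422 - 12481)/(2189 - 15953) - 102) - 168 = (3941/(-13764) - 102) - 168 = (3941*(-1/13764) - 102) - 168 = (-3941/13764 - 102) - 168 = -1407869/13764 - 168 = -3720221/13764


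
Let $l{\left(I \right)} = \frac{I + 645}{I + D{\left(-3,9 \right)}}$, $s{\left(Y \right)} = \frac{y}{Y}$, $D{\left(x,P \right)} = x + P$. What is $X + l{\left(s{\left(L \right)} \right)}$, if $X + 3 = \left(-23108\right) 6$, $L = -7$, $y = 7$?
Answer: $- \frac{692611}{5} \approx -1.3852 \cdot 10^{5}$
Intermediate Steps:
$D{\left(x,P \right)} = P + x$
$s{\left(Y \right)} = \frac{7}{Y}$
$X = -138651$ ($X = -3 - 138648 = -138651$)
$l{\left(I \right)} = \frac{645 + I}{6 + I}$ ($l{\left(I \right)} = \frac{I + 645}{I + \left(9 - 3\right)} = \frac{645 + I}{I + 6} = \frac{645 + I}{6 + I}$)
$X + l{\left(s{\left(L \right)} \right)} = -138651 + \frac{645 + \frac{7}{-7}}{6 + \frac{7}{-7}} = -138651 + \frac{645 + 7 \left(- \frac{1}{7}\right)}{6 + 7 \left(- \frac{1}{7}\right)} = -138651 + \frac{645 - 1}{6 - 1} = -138651 + \frac{1}{5} \cdot 644 = -138651 + \frac{644}{5} = - \frac{692611}{5}$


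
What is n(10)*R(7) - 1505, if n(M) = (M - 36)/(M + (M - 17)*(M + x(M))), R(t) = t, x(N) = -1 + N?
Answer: -184933/123 ≈ -1503.5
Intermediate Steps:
n(M) = (-36 + M)/(M + (-1 + 2*M)*(-17 + M)) (n(M) = (M - 36)/(M + (M - 17)*(M + (-1 + M))) = (-36 + M)/(M + (-17 + M)*(-1 + 2*M)) = (-36 + M)/(M + (-1 + 2*M)*(-17 + M)))
n(10)*R(7) - 1505 = ((-36 + 10)/(17 - 34*10 + 2*10²))*7 - 1505 = (-26/(17 - 340 + 2*100))*7 - 1505 = (-26/(17 - 340 + 200))*7 - 1505 = (-26/(-123))*7 - 1505 = -1/123*(-26)*7 - 1505 = (26/123)*7 - 1505 = 182/123 - 1505 = -184933/123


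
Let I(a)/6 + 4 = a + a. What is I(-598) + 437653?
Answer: 430453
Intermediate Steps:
I(a) = -24 + 12*a (I(a) = -24 + 6*(a + a) = -24 + 6*(2*a) = -24 + 12*a)
I(-598) + 437653 = (-24 + 12*(-598)) + 437653 = (-24 - 7176) + 437653 = -7200 + 437653 = 430453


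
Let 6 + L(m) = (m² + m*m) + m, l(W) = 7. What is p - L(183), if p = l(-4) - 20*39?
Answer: -67928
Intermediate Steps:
p = -773 (p = 7 - 20*39 = 7 - 780 = -773)
L(m) = -6 + m + 2*m² (L(m) = -6 + ((m² + m*m) + m) = -6 + ((m² + m²) + m) = -6 + (2*m² + m) = -6 + (m + 2*m²) = -6 + m + 2*m²)
p - L(183) = -773 - (-6 + 183 + 2*183²) = -773 - (-6 + 183 + 2*33489) = -773 - (-6 + 183 + 66978) = -773 - 1*67155 = -773 - 67155 = -67928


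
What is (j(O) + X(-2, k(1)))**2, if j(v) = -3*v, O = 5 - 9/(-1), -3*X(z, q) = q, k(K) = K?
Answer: 16129/9 ≈ 1792.1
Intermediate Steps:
X(z, q) = -q/3
O = 14 (O = 5 - 9*(-1) = 5 - 1*(-9) = 5 + 9 = 14)
(j(O) + X(-2, k(1)))**2 = (-3*14 - 1/3*1)**2 = (-42 - 1/3)**2 = (-127/3)**2 = 16129/9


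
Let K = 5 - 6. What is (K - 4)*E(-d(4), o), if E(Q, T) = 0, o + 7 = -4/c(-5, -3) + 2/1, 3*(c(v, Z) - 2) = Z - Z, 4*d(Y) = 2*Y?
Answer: 0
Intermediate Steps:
d(Y) = Y/2 (d(Y) = (2*Y)/4 = Y/2)
c(v, Z) = 2 (c(v, Z) = 2 + (Z - Z)/3 = 2 + (⅓)*0 = 2 + 0 = 2)
o = -7 (o = -7 + (-4/2 + 2/1) = -7 + (-4*½ + 2*1) = -7 + (-2 + 2) = -7 + 0 = -7)
K = -1
(K - 4)*E(-d(4), o) = (-1 - 4)*0 = -5*0 = 0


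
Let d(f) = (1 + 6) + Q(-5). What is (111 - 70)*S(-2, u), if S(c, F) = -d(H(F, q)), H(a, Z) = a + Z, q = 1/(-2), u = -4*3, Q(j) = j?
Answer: -82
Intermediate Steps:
u = -12
q = -½ ≈ -0.50000
H(a, Z) = Z + a
d(f) = 2 (d(f) = (1 + 6) - 5 = 7 - 5 = 2)
S(c, F) = -2 (S(c, F) = -1*2 = -2)
(111 - 70)*S(-2, u) = (111 - 70)*(-2) = 41*(-2) = -82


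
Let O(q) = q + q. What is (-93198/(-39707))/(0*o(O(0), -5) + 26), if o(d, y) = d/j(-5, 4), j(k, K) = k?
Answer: 46599/516191 ≈ 0.090275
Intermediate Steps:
O(q) = 2*q
o(d, y) = -d/5 (o(d, y) = d/(-5) = d*(-1/5) = -d/5)
(-93198/(-39707))/(0*o(O(0), -5) + 26) = (-93198/(-39707))/(0*(-2*0/5) + 26) = (-93198*(-1/39707))/(0*(-1/5*0) + 26) = 93198/(39707*(0*0 + 26)) = 93198/(39707*(0 + 26)) = (93198/39707)/26 = (93198/39707)*(1/26) = 46599/516191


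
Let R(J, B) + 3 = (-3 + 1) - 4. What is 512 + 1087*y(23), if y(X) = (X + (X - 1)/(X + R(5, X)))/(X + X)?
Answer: 175914/161 ≈ 1092.6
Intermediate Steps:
R(J, B) = -9 (R(J, B) = -3 + ((-3 + 1) - 4) = -3 + (-2 - 4) = -3 - 6 = -9)
y(X) = (X + (-1 + X)/(-9 + X))/(2*X) (y(X) = (X + (X - 1)/(X - 9))/(X + X) = (X + (-1 + X)/(-9 + X))/((2*X)) = (X + (-1 + X)/(-9 + X))*(1/(2*X)) = (X + (-1 + X)/(-9 + X))/(2*X))
512 + 1087*y(23) = 512 + 1087*((1/2)*(-1 + 23**2 - 8*23)/(23*(-9 + 23))) = 512 + 1087*((1/2)*(1/23)*(-1 + 529 - 184)/14) = 512 + 1087*((1/2)*(1/23)*(1/14)*344) = 512 + 1087*(86/161) = 512 + 93482/161 = 175914/161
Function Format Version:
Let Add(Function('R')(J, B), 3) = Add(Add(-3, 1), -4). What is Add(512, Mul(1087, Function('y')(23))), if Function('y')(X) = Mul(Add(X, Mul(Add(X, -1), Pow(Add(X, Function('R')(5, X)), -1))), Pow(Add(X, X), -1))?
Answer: Rational(175914, 161) ≈ 1092.6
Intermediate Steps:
Function('R')(J, B) = -9 (Function('R')(J, B) = Add(-3, Add(Add(-3, 1), -4)) = Add(-3, Add(-2, -4)) = Add(-3, -6) = -9)
Function('y')(X) = Mul(Rational(1, 2), Pow(X, -1), Add(X, Mul(Pow(Add(-9, X), -1), Add(-1, X)))) (Function('y')(X) = Mul(Add(X, Mul(Add(X, -1), Pow(Add(X, -9), -1))), Pow(Add(X, X), -1)) = Mul(Add(X, Mul(Add(-1, X), Pow(Add(-9, X), -1))), Pow(Mul(2, X), -1)) = Mul(Add(X, Mul(Pow(Add(-9, X), -1), Add(-1, X))), Mul(Rational(1, 2), Pow(X, -1))) = Mul(Rational(1, 2), Pow(X, -1), Add(X, Mul(Pow(Add(-9, X), -1), Add(-1, X)))))
Add(512, Mul(1087, Function('y')(23))) = Add(512, Mul(1087, Mul(Rational(1, 2), Pow(23, -1), Pow(Add(-9, 23), -1), Add(-1, Pow(23, 2), Mul(-8, 23))))) = Add(512, Mul(1087, Mul(Rational(1, 2), Rational(1, 23), Pow(14, -1), Add(-1, 529, -184)))) = Add(512, Mul(1087, Mul(Rational(1, 2), Rational(1, 23), Rational(1, 14), 344))) = Add(512, Mul(1087, Rational(86, 161))) = Add(512, Rational(93482, 161)) = Rational(175914, 161)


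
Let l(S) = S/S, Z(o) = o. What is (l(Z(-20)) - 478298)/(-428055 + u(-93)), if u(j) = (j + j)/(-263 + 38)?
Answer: 35872275/32104063 ≈ 1.1174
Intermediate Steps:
l(S) = 1
u(j) = -2*j/225 (u(j) = (2*j)/(-225) = (2*j)*(-1/225) = -2*j/225)
(l(Z(-20)) - 478298)/(-428055 + u(-93)) = (1 - 478298)/(-428055 - 2/225*(-93)) = -478297/(-428055 + 62/75) = -478297/(-32104063/75) = -478297*(-75/32104063) = 35872275/32104063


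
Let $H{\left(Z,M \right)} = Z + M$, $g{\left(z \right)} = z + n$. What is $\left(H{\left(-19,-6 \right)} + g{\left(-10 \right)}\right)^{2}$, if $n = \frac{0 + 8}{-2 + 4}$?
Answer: $961$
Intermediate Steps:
$n = 4$ ($n = \frac{8}{2} = 8 \cdot \frac{1}{2} = 4$)
$g{\left(z \right)} = 4 + z$ ($g{\left(z \right)} = z + 4 = 4 + z$)
$H{\left(Z,M \right)} = M + Z$
$\left(H{\left(-19,-6 \right)} + g{\left(-10 \right)}\right)^{2} = \left(\left(-6 - 19\right) + \left(4 - 10\right)\right)^{2} = \left(-25 - 6\right)^{2} = \left(-31\right)^{2} = 961$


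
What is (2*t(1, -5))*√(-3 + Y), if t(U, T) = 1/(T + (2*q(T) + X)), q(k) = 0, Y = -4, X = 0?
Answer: -2*I*√7/5 ≈ -1.0583*I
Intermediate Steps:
t(U, T) = 1/T (t(U, T) = 1/(T + (2*0 + 0)) = 1/(T + (0 + 0)) = 1/(T + 0) = 1/T)
(2*t(1, -5))*√(-3 + Y) = (2/(-5))*√(-3 - 4) = (2*(-⅕))*√(-7) = -2*I*√7/5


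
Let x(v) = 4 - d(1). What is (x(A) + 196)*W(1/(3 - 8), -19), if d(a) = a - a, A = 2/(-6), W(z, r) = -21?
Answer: -4200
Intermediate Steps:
A = -1/3 (A = 2*(-1/6) = -1/3 ≈ -0.33333)
d(a) = 0
x(v) = 4 (x(v) = 4 - 1*0 = 4 + 0 = 4)
(x(A) + 196)*W(1/(3 - 8), -19) = (4 + 196)*(-21) = 200*(-21) = -4200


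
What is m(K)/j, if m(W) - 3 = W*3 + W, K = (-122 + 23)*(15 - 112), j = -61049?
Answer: -38415/61049 ≈ -0.62925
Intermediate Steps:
K = 9603 (K = -99*(-97) = 9603)
m(W) = 3 + 4*W (m(W) = 3 + (W*3 + W) = 3 + (3*W + W) = 3 + 4*W)
m(K)/j = (3 + 4*9603)/(-61049) = (3 + 38412)*(-1/61049) = 38415*(-1/61049) = -38415/61049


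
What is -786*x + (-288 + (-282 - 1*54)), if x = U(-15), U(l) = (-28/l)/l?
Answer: -39464/75 ≈ -526.19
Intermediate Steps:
U(l) = -28/l**2
x = -28/225 (x = -28/(-15)**2 = -28*1/225 = -28/225 ≈ -0.12444)
-786*x + (-288 + (-282 - 1*54)) = -786*(-28/225) + (-288 + (-282 - 1*54)) = 7336/75 + (-288 + (-282 - 54)) = 7336/75 + (-288 - 336) = 7336/75 - 624 = -39464/75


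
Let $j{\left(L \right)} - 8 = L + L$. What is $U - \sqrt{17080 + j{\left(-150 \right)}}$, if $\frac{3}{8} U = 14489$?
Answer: $\frac{115912}{3} - 2 \sqrt{4197} \approx 38508.0$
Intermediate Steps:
$U = \frac{115912}{3}$ ($U = \frac{8}{3} \cdot 14489 = \frac{115912}{3} \approx 38637.0$)
$j{\left(L \right)} = 8 + 2 L$ ($j{\left(L \right)} = 8 + \left(L + L\right) = 8 + 2 L$)
$U - \sqrt{17080 + j{\left(-150 \right)}} = \frac{115912}{3} - \sqrt{17080 + \left(8 + 2 \left(-150\right)\right)} = \frac{115912}{3} - \sqrt{17080 + \left(8 - 300\right)} = \frac{115912}{3} - \sqrt{17080 - 292} = \frac{115912}{3} - \sqrt{16788} = \frac{115912}{3} - 2 \sqrt{4197}$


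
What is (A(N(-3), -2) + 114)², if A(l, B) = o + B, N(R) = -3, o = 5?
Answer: 13689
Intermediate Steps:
A(l, B) = 5 + B
(A(N(-3), -2) + 114)² = ((5 - 2) + 114)² = (3 + 114)² = 117² = 13689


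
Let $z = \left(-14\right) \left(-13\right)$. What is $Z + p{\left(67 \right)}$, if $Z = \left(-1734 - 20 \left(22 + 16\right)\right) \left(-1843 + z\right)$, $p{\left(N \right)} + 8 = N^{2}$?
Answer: $4147015$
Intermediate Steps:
$z = 182$
$p{\left(N \right)} = -8 + N^{2}$
$Z = 4142534$ ($Z = \left(-1734 - 20 \left(22 + 16\right)\right) \left(-1843 + 182\right) = \left(-1734 - 760\right) \left(-1661\right) = \left(-2494\right) \left(-1661\right) = 4142534$)
$Z + p{\left(67 \right)} = 4142534 - \left(8 - 67^{2}\right) = 4142534 + \left(-8 + 4489\right) = 4142534 + 4481 = 4147015$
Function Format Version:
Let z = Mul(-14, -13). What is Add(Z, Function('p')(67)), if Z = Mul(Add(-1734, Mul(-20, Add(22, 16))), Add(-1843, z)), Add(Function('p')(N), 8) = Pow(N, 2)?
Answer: 4147015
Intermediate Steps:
z = 182
Function('p')(N) = Add(-8, Pow(N, 2))
Z = 4142534 (Z = Mul(Add(-1734, Mul(-20, Add(22, 16))), Add(-1843, 182)) = Mul(Add(-1734, Mul(-20, 38)), -1661) = Mul(Add(-1734, -760), -1661) = Mul(-2494, -1661) = 4142534)
Add(Z, Function('p')(67)) = Add(4142534, Add(-8, Pow(67, 2))) = Add(4142534, Add(-8, 4489)) = Add(4142534, 4481) = 4147015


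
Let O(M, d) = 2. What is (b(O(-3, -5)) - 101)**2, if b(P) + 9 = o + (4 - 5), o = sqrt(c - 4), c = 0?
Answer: 12317 - 444*I ≈ 12317.0 - 444.0*I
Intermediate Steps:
o = 2*I (o = sqrt(0 - 4) = sqrt(-4) = 2*I ≈ 2.0*I)
b(P) = -10 + 2*I (b(P) = -9 + (2*I + (4 - 5)) = -9 + (2*I - 1) = -9 + (-1 + 2*I) = -10 + 2*I)
(b(O(-3, -5)) - 101)**2 = ((-10 + 2*I) - 101)**2 = (-111 + 2*I)**2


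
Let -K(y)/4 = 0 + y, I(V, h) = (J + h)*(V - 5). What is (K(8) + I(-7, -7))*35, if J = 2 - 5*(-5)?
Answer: -9520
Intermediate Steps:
J = 27 (J = 2 + 25 = 27)
I(V, h) = (-5 + V)*(27 + h) (I(V, h) = (27 + h)*(V - 5) = (27 + h)*(-5 + V) = (-5 + V)*(27 + h))
K(y) = -4*y (K(y) = -4*(0 + y) = -4*y)
(K(8) + I(-7, -7))*35 = (-4*8 + (-135 - 5*(-7) + 27*(-7) - 7*(-7)))*35 = (-32 + (-135 + 35 - 189 + 49))*35 = (-32 - 240)*35 = -272*35 = -9520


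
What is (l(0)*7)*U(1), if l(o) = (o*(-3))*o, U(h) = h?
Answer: 0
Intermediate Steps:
l(o) = -3*o² (l(o) = (-3*o)*o = -3*o²)
(l(0)*7)*U(1) = (-3*0²*7)*1 = (-3*0*7)*1 = (0*7)*1 = 0*1 = 0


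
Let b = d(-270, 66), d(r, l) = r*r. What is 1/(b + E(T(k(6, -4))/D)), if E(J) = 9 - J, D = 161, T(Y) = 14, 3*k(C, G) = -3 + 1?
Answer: 23/1676905 ≈ 1.3716e-5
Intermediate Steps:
k(C, G) = -⅔ (k(C, G) = (-3 + 1)/3 = (⅓)*(-2) = -⅔)
d(r, l) = r²
b = 72900 (b = (-270)² = 72900)
1/(b + E(T(k(6, -4))/D)) = 1/(72900 + (9 - 14/161)) = 1/(72900 + (9 - 1*2/23)) = 1/(72900 + (9 - 2/23)) = 1/(72900 + 205/23) = 1/(1676905/23) = 23/1676905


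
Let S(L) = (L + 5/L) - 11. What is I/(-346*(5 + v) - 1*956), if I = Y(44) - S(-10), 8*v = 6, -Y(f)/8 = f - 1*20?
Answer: 341/5891 ≈ 0.057885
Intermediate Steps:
Y(f) = 160 - 8*f (Y(f) = -8*(f - 1*20) = -8*(f - 20) = -8*(-20 + f) = 160 - 8*f)
v = ¾ (v = (⅛)*6 = ¾ ≈ 0.75000)
S(L) = -11 + L + 5/L
I = -341/2 (I = (160 - 8*44) - (-11 - 10 + 5/(-10)) = (160 - 352) - (-11 - 10 + 5*(-⅒)) = -192 - (-11 - 10 - ½) = -192 - 1*(-43/2) = -192 + 43/2 = -341/2 ≈ -170.50)
I/(-346*(5 + v) - 1*956) = -341/(2*(-346*(5 + ¾) - 1*956)) = -341/(2*(-346*23/4 - 956)) = -341/(2*(-173*23/2 - 956)) = -341/(2*(-3979/2 - 956)) = -341/(2*(-5891/2)) = -341/2*(-2/5891) = 341/5891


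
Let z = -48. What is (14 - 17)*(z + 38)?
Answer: 30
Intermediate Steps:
(14 - 17)*(z + 38) = (14 - 17)*(-48 + 38) = -3*(-10) = 30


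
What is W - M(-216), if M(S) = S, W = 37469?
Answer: 37685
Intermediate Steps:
W - M(-216) = 37469 - 1*(-216) = 37469 + 216 = 37685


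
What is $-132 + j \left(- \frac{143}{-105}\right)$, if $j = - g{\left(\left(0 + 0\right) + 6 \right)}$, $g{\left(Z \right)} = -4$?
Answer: $- \frac{13288}{105} \approx -126.55$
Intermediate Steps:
$j = 4$ ($j = \left(-1\right) \left(-4\right) = 4$)
$-132 + j \left(- \frac{143}{-105}\right) = -132 + 4 \left(- \frac{143}{-105}\right) = -132 + 4 \left(\left(-143\right) \left(- \frac{1}{105}\right)\right) = -132 + 4 \cdot \frac{143}{105} = -132 + \frac{572}{105} = - \frac{13288}{105}$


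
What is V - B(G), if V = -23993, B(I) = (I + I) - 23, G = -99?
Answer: -23772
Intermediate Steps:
B(I) = -23 + 2*I (B(I) = 2*I - 23 = -23 + 2*I)
V - B(G) = -23993 - (-23 + 2*(-99)) = -23993 - (-23 - 198) = -23993 - 1*(-221) = -23993 + 221 = -23772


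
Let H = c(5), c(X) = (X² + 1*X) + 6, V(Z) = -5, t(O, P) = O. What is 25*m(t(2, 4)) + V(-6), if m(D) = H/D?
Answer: 445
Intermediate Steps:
c(X) = 6 + X + X² (c(X) = (X² + X) + 6 = (X + X²) + 6 = 6 + X + X²)
H = 36 (H = 6 + 5 + 5² = 6 + 5 + 25 = 36)
m(D) = 36/D
25*m(t(2, 4)) + V(-6) = 25*(36/2) - 5 = 25*(36*(½)) - 5 = 25*18 - 5 = 450 - 5 = 445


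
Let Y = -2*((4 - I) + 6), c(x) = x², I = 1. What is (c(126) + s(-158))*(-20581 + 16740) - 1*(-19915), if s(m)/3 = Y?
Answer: -60752387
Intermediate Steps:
Y = -18 (Y = -2*((4 - 1*1) + 6) = -2*((4 - 1) + 6) = -2*(3 + 6) = -2*9 = -18)
s(m) = -54 (s(m) = 3*(-18) = -54)
(c(126) + s(-158))*(-20581 + 16740) - 1*(-19915) = (126² - 54)*(-20581 + 16740) - 1*(-19915) = (15876 - 54)*(-3841) + 19915 = 15822*(-3841) + 19915 = -60772302 + 19915 = -60752387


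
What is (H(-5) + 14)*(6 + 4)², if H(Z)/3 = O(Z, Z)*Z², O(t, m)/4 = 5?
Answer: 151400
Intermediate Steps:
O(t, m) = 20 (O(t, m) = 4*5 = 20)
H(Z) = 60*Z² (H(Z) = 3*(20*Z²) = 60*Z²)
(H(-5) + 14)*(6 + 4)² = (60*(-5)² + 14)*(6 + 4)² = (60*25 + 14)*10² = (1500 + 14)*100 = 1514*100 = 151400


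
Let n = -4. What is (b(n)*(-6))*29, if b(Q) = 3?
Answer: -522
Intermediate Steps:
(b(n)*(-6))*29 = (3*(-6))*29 = -18*29 = -522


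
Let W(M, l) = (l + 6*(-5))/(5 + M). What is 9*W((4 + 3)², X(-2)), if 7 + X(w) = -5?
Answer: -7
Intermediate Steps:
X(w) = -12 (X(w) = -7 - 5 = -12)
W(M, l) = (-30 + l)/(5 + M) (W(M, l) = (l - 30)/(5 + M) = (-30 + l)/(5 + M))
9*W((4 + 3)², X(-2)) = 9*((-30 - 12)/(5 + (4 + 3)²)) = 9*(-42/(5 + 7²)) = 9*(-42/(5 + 49)) = 9*(-42/54) = 9*((1/54)*(-42)) = 9*(-7/9) = -7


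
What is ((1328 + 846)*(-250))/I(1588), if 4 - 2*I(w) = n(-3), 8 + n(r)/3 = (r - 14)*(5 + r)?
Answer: -108700/13 ≈ -8361.5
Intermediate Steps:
n(r) = -24 + 3*(-14 + r)*(5 + r) (n(r) = -24 + 3*((r - 14)*(5 + r)) = -24 + 3*((-14 + r)*(5 + r)) = -24 + 3*(-14 + r)*(5 + r))
I(w) = 65 (I(w) = 2 - (-234 - 27*(-3) + 3*(-3)²)/2 = 2 - (-234 + 81 + 3*9)/2 = 2 - (-234 + 81 + 27)/2 = 2 - ½*(-126) = 2 + 63 = 65)
((1328 + 846)*(-250))/I(1588) = ((1328 + 846)*(-250))/65 = (2174*(-250))*(1/65) = -543500*1/65 = -108700/13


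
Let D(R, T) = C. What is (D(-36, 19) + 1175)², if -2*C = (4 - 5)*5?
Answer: 5546025/4 ≈ 1.3865e+6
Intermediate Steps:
C = 5/2 (C = -(4 - 5)*5/2 = -(-1)*5/2 = -½*(-5) = 5/2 ≈ 2.5000)
D(R, T) = 5/2
(D(-36, 19) + 1175)² = (5/2 + 1175)² = (2355/2)² = 5546025/4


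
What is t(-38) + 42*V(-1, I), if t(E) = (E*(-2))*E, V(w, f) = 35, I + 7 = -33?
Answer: -1418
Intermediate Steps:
I = -40 (I = -7 - 33 = -40)
t(E) = -2*E² (t(E) = (-2*E)*E = -2*E²)
t(-38) + 42*V(-1, I) = -2*(-38)² + 42*35 = -2*1444 + 1470 = -2888 + 1470 = -1418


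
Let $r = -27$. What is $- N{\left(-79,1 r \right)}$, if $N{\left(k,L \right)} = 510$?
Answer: $-510$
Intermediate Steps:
$- N{\left(-79,1 r \right)} = \left(-1\right) 510 = -510$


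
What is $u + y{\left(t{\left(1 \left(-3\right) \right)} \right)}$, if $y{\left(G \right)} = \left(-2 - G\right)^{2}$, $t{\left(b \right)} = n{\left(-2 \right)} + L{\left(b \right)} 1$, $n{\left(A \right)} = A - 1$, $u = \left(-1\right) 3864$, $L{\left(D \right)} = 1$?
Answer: $-3864$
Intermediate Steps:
$u = -3864$
$n{\left(A \right)} = -1 + A$
$t{\left(b \right)} = -2$ ($t{\left(b \right)} = \left(-1 - 2\right) + 1 \cdot 1 = -3 + 1 = -2$)
$u + y{\left(t{\left(1 \left(-3\right) \right)} \right)} = -3864 + \left(2 - 2\right)^{2} = -3864 + 0^{2} = -3864 + 0 = -3864$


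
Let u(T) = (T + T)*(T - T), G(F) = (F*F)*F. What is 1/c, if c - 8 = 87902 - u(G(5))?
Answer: 1/87910 ≈ 1.1375e-5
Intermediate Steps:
G(F) = F³ (G(F) = F²*F = F³)
u(T) = 0 (u(T) = (2*T)*0 = 0)
c = 87910 (c = 8 + (87902 - 1*0) = 8 + (87902 + 0) = 8 + 87902 = 87910)
1/c = 1/87910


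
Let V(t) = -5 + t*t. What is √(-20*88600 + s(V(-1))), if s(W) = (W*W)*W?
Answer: 12*I*√12306 ≈ 1331.2*I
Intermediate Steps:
V(t) = -5 + t²
s(W) = W³ (s(W) = W²*W = W³)
√(-20*88600 + s(V(-1))) = √(-20*88600 + (-5 + (-1)²)³) = √(-1772000 + (-5 + 1)³) = √(-1772000 + (-4)³) = √(-1772000 - 64) = √(-1772064) = 12*I*√12306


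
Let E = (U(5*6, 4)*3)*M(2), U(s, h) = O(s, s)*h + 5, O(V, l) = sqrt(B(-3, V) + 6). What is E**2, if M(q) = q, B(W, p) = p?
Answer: 30276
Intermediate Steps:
O(V, l) = sqrt(6 + V) (O(V, l) = sqrt(V + 6) = sqrt(6 + V))
U(s, h) = 5 + h*sqrt(6 + s) (U(s, h) = sqrt(6 + s)*h + 5 = h*sqrt(6 + s) + 5 = 5 + h*sqrt(6 + s))
E = 174 (E = ((5 + 4*sqrt(6 + 5*6))*3)*2 = ((5 + 4*sqrt(6 + 30))*3)*2 = ((5 + 4*sqrt(36))*3)*2 = ((5 + 4*6)*3)*2 = ((5 + 24)*3)*2 = (29*3)*2 = 87*2 = 174)
E**2 = 174**2 = 30276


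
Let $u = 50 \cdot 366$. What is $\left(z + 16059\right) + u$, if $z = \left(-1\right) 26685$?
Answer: $7674$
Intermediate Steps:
$z = -26685$
$u = 18300$
$\left(z + 16059\right) + u = \left(-26685 + 16059\right) + 18300 = -10626 + 18300 = 7674$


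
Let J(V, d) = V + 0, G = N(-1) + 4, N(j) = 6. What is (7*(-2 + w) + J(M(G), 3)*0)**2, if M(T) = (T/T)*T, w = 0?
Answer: 196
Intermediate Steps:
G = 10 (G = 6 + 4 = 10)
M(T) = T (M(T) = 1*T = T)
J(V, d) = V
(7*(-2 + w) + J(M(G), 3)*0)**2 = (7*(-2 + 0) + 10*0)**2 = (7*(-2) + 0)**2 = (-14 + 0)**2 = (-14)**2 = 196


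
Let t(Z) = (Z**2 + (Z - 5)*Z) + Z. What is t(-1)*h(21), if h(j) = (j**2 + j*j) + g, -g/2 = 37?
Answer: 4848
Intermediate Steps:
g = -74 (g = -2*37 = -74)
h(j) = -74 + 2*j**2 (h(j) = (j**2 + j*j) - 74 = (j**2 + j**2) - 74 = 2*j**2 - 74 = -74 + 2*j**2)
t(Z) = Z + Z**2 + Z*(-5 + Z) (t(Z) = (Z**2 + (-5 + Z)*Z) + Z = (Z**2 + Z*(-5 + Z)) + Z = Z + Z**2 + Z*(-5 + Z))
t(-1)*h(21) = (2*(-1)*(-2 - 1))*(-74 + 2*21**2) = (2*(-1)*(-3))*(-74 + 2*441) = 6*(-74 + 882) = 6*808 = 4848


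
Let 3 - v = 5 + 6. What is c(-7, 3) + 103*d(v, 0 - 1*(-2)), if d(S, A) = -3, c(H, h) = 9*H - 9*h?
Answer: -399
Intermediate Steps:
v = -8 (v = 3 - (5 + 6) = 3 - 1*11 = 3 - 11 = -8)
c(H, h) = -9*h + 9*H
c(-7, 3) + 103*d(v, 0 - 1*(-2)) = (-9*3 + 9*(-7)) + 103*(-3) = (-27 - 63) - 309 = -90 - 309 = -399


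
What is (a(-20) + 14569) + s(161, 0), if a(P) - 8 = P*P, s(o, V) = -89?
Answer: 14888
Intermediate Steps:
a(P) = 8 + P² (a(P) = 8 + P*P = 8 + P²)
(a(-20) + 14569) + s(161, 0) = ((8 + (-20)²) + 14569) - 89 = ((8 + 400) + 14569) - 89 = (408 + 14569) - 89 = 14977 - 89 = 14888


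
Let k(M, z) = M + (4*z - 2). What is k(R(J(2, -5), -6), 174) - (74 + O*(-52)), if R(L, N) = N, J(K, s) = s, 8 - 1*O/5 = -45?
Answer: 14394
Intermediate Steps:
O = 265 (O = 40 - 5*(-45) = 40 + 225 = 265)
k(M, z) = -2 + M + 4*z (k(M, z) = M + (-2 + 4*z) = -2 + M + 4*z)
k(R(J(2, -5), -6), 174) - (74 + O*(-52)) = (-2 - 6 + 4*174) - (74 + 265*(-52)) = (-2 - 6 + 696) - (74 - 13780) = 688 - 1*(-13706) = 688 + 13706 = 14394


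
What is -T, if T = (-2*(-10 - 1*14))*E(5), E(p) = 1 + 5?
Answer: -288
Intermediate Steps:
E(p) = 6
T = 288 (T = -2*(-10 - 1*14)*6 = -2*(-10 - 14)*6 = -2*(-24)*6 = 48*6 = 288)
-T = -1*288 = -288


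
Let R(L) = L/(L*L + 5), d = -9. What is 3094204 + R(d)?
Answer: 266101535/86 ≈ 3.0942e+6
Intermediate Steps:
R(L) = L/(5 + L²) (R(L) = L/(L² + 5) = L/(5 + L²))
3094204 + R(d) = 3094204 - 9/(5 + (-9)²) = 3094204 - 9/(5 + 81) = 3094204 - 9/86 = 266101535/86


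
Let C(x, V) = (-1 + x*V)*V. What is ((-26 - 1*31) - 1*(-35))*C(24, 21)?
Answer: -232386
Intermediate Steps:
C(x, V) = V*(-1 + V*x) (C(x, V) = (-1 + V*x)*V = V*(-1 + V*x))
((-26 - 1*31) - 1*(-35))*C(24, 21) = ((-26 - 1*31) - 1*(-35))*(21*(-1 + 21*24)) = ((-26 - 31) + 35)*(21*(-1 + 504)) = (-57 + 35)*(21*503) = -22*10563 = -232386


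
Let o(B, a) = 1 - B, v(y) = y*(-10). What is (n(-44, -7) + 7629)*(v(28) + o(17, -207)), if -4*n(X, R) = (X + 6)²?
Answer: -2151328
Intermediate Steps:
n(X, R) = -(6 + X)²/4 (n(X, R) = -(X + 6)²/4 = -(6 + X)²/4)
v(y) = -10*y
(n(-44, -7) + 7629)*(v(28) + o(17, -207)) = (-(6 - 44)²/4 + 7629)*(-10*28 + (1 - 1*17)) = (-¼*(-38)² + 7629)*(-280 + (1 - 17)) = (-¼*1444 + 7629)*(-280 - 16) = (-361 + 7629)*(-296) = 7268*(-296) = -2151328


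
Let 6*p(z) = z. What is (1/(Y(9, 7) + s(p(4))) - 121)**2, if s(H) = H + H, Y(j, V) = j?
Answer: 14047504/961 ≈ 14618.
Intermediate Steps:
p(z) = z/6
s(H) = 2*H
(1/(Y(9, 7) + s(p(4))) - 121)**2 = (1/(9 + 2*((1/6)*4)) - 121)**2 = (1/(9 + 2*(2/3)) - 121)**2 = (1/(9 + 4/3) - 121)**2 = (1/(31/3) - 121)**2 = (3/31 - 121)**2 = (-3748/31)**2 = 14047504/961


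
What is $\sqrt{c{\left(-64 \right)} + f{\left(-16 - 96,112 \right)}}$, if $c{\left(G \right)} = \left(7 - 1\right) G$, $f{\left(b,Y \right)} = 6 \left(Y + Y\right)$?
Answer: $8 \sqrt{15} \approx 30.984$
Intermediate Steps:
$f{\left(b,Y \right)} = 12 Y$ ($f{\left(b,Y \right)} = 6 \cdot 2 Y = 12 Y$)
$c{\left(G \right)} = 6 G$
$\sqrt{c{\left(-64 \right)} + f{\left(-16 - 96,112 \right)}} = \sqrt{6 \left(-64\right) + 12 \cdot 112} = \sqrt{-384 + 1344} = \sqrt{960} = 8 \sqrt{15}$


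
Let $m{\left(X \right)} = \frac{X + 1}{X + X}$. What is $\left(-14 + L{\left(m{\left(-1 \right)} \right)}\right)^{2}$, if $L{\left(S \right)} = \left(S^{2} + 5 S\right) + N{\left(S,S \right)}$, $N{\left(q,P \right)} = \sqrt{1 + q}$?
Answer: $169$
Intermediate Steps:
$m{\left(X \right)} = \frac{1 + X}{2 X}$
$L{\left(S \right)} = S^{2} + \sqrt{1 + S} + 5 S$ ($L{\left(S \right)} = \left(S^{2} + 5 S\right) + \sqrt{1 + S} = S^{2} + \sqrt{1 + S} + 5 S$)
$\left(-14 + L{\left(m{\left(-1 \right)} \right)}\right)^{2} = \left(-14 + \left(\left(\frac{1 - 1}{2 \left(-1\right)}\right)^{2} + \sqrt{1 + \frac{1 - 1}{2 \left(-1\right)}} + 5 \frac{1 - 1}{2 \left(-1\right)}\right)\right)^{2} = \left(-14 + \left(\left(\frac{1}{2} \left(-1\right) 0\right)^{2} + \sqrt{1 + \frac{1}{2} \left(-1\right) 0} + 5 \cdot \frac{1}{2} \left(-1\right) 0\right)\right)^{2} = \left(-14 + \left(0^{2} + \sqrt{1 + 0} + 5 \cdot 0\right)\right)^{2} = \left(-14 + \left(0 + \sqrt{1} + 0\right)\right)^{2} = \left(-14 + \left(0 + 1 + 0\right)\right)^{2} = \left(-14 + 1\right)^{2} = \left(-13\right)^{2} = 169$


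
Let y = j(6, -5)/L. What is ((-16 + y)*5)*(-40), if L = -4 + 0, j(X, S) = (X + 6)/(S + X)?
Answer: 3800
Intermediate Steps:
j(X, S) = (6 + X)/(S + X)
L = -4
y = -3 (y = ((6 + 6)/(-5 + 6))/(-4) = (12/1)*(-¼) = (1*12)*(-¼) = 12*(-¼) = -3)
((-16 + y)*5)*(-40) = ((-16 - 3)*5)*(-40) = -19*5*(-40) = -95*(-40) = 3800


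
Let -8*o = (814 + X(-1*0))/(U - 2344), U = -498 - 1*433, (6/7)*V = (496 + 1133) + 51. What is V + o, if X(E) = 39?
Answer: 51352853/26200 ≈ 1960.0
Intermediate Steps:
V = 1960 (V = 7*((496 + 1133) + 51)/6 = 7*(1629 + 51)/6 = (7/6)*1680 = 1960)
U = -931 (U = -498 - 433 = -931)
o = 853/26200 (o = -(814 + 39)/(8*(-931 - 2344)) = -853/(8*(-3275)) = -853*(-1)/(8*3275) = -⅛*(-853/3275) = 853/26200 ≈ 0.032557)
V + o = 1960 + 853/26200 = 51352853/26200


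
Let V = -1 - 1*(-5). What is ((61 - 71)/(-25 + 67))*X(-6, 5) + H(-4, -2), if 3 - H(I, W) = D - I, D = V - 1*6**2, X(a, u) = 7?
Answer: 88/3 ≈ 29.333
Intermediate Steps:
V = 4 (V = -1 + 5 = 4)
D = -32 (D = 4 - 1*6**2 = 4 - 1*36 = 4 - 36 = -32)
H(I, W) = 35 + I (H(I, W) = 3 - (-32 - I) = 3 + (32 + I) = 35 + I)
((61 - 71)/(-25 + 67))*X(-6, 5) + H(-4, -2) = ((61 - 71)/(-25 + 67))*7 + (35 - 4) = -10/42*7 + 31 = -10*1/42*7 + 31 = -5/21*7 + 31 = -5/3 + 31 = 88/3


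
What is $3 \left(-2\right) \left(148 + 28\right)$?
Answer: $-1056$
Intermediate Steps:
$3 \left(-2\right) \left(148 + 28\right) = \left(-6\right) 176 = -1056$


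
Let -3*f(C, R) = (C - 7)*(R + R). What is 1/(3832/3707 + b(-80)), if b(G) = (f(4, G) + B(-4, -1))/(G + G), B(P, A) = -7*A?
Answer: 593120/1180291 ≈ 0.50252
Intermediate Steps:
f(C, R) = -2*R*(-7 + C)/3 (f(C, R) = -(C - 7)*(R + R)/3 = -(-7 + C)*2*R/3 = -2*R*(-7 + C)/3)
b(G) = (7 + 2*G)/(2*G) (b(G) = (2*G*(7 - 1*4)/3 - 7*(-1))/(G + G) = (2*G*(7 - 4)/3 + 7)/((2*G)) = ((⅔)*G*3 + 7)*(1/(2*G)) = (2*G + 7)*(1/(2*G)) = (7 + 2*G)*(1/(2*G)) = (7 + 2*G)/(2*G))
1/(3832/3707 + b(-80)) = 1/(3832/3707 + (7/2 - 80)/(-80)) = 1/(3832*(1/3707) - 1/80*(-153/2)) = 1/(3832/3707 + 153/160) = 1/(1180291/593120) = 593120/1180291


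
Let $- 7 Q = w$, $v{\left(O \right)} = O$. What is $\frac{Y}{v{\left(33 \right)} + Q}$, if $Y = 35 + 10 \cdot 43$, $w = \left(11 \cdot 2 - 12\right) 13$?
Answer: $\frac{3255}{101} \approx 32.228$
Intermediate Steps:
$w = 130$ ($w = \left(22 - 12\right) 13 = 10 \cdot 13 = 130$)
$Q = - \frac{130}{7}$ ($Q = \left(- \frac{1}{7}\right) 130 = - \frac{130}{7} \approx -18.571$)
$Y = 465$ ($Y = 35 + 430 = 465$)
$\frac{Y}{v{\left(33 \right)} + Q} = \frac{465}{33 - \frac{130}{7}} = \frac{465}{\frac{101}{7}} = 465 \cdot \frac{7}{101} = \frac{3255}{101}$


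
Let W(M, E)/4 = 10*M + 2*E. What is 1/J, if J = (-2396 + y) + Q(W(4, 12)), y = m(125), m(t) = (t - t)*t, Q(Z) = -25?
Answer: -1/2421 ≈ -0.00041305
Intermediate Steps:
W(M, E) = 8*E + 40*M (W(M, E) = 4*(10*M + 2*E) = 4*(2*E + 10*M) = 8*E + 40*M)
m(t) = 0 (m(t) = 0*t = 0)
y = 0
J = -2421 (J = (-2396 + 0) - 25 = -2396 - 25 = -2421)
1/J = 1/(-2421) = -1/2421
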